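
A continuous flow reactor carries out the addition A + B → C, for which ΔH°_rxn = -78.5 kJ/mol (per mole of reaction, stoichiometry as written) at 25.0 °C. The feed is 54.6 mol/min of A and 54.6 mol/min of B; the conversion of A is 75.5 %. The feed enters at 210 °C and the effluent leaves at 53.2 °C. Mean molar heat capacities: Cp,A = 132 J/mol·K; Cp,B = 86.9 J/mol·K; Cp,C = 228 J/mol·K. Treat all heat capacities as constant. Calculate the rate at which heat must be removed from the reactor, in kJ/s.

Extent of reaction ξ = 0.755 × 54.6 = 41.223 mol/min
Reaction term: ξ·ΔH°_rxn = 41.223 × -78.5 = -3236 kJ/min
Sensible, feed 210→25 °C: -2211.1 kJ/min
Outlet flows (mol/min): A 13.377, B 13.377, C 41.223
Sensible, products 25→53.2 °C: 347.62 kJ/min
Q = ΔH = -5099.5 kJ/min = -84.992 kW
Heat removed = 84.992 kJ/s

Q_out = 85.0 kJ/s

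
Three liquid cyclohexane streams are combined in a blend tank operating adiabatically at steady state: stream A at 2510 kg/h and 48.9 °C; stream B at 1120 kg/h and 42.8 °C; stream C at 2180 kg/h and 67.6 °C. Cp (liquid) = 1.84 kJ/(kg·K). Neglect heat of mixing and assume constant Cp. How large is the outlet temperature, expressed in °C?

T_out = 54.7 °C

No heat crosses the boundary, so H_out = H_in.
Σ ṁᵢCp,ᵢTᵢ = 2510×1.84×48.9 + 1120×1.84×42.8 + 2180×1.84×67.6 = 585200
Σ ṁᵢCp,ᵢ = 2510×1.84 + 1120×1.84 + 2180×1.84 = 10690
T_out = 585200 / 10690 = 54.741 °C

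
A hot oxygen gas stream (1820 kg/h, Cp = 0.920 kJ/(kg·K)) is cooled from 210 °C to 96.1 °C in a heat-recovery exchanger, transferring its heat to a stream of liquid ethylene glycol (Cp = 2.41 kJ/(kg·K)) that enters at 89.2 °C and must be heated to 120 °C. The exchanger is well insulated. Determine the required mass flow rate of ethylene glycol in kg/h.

Heat released by hot stream: Q = 1820 × 0.920 × (210 − 96.1) = 190710 kJ/h
Energy balance on cold side (adiabatic exchanger): Q = ṁ_c·Cp_c·(T_c,out − T_c,in)
ṁ_c = 190710 / [2.41 × (120 − 89.2)] = 2569.3 kg/h

ṁ_c = 2570 kg/h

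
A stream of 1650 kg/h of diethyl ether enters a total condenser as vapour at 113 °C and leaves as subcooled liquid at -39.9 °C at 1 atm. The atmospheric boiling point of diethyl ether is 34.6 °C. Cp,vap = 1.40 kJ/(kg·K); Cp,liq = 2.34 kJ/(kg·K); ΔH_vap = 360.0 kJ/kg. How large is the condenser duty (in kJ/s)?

vapour 113→34.6 °C: -109.76 kJ/kg
condensation at 34.6 °C: -360 kJ/kg
liquid 34.6→-39.9 °C: -174.33 kJ/kg
Δh = -109.76 + -360 + -174.33 = -644.09 kJ/kg
Q = ṁ·Δh = 1650 kg/h × -644.09 kJ/kg = -1.0627e+06 kJ/h
|Q| = 295.21 kW

Q_c = 295 kJ/s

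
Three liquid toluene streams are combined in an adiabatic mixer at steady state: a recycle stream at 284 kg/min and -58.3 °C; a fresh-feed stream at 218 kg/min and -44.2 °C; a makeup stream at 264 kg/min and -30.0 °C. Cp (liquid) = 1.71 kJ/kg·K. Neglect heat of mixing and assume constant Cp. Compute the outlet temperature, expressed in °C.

Adiabatic, steady state ⇒ Σ ṁᵢCp,ᵢ(T_out − Tᵢ) = 0
Σ ṁᵢCp,ᵢTᵢ = 284×1.71×-58.3 + 218×1.71×-44.2 + 264×1.71×-30.0 = -58333
Σ ṁᵢCp,ᵢ = 284×1.71 + 218×1.71 + 264×1.71 = 1309.9
T_out = -58333 / 1309.9 = -44.534 °C

T_out = -44.5 °C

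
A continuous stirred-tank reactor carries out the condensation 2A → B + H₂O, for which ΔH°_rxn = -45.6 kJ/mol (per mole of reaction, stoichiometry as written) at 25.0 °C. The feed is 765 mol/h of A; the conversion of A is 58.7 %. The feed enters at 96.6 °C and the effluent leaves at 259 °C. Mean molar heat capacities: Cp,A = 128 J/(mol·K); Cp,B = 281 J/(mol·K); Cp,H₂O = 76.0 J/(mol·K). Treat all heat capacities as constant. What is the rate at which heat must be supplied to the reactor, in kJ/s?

Q_in = 3.05 kJ/s

Extent of reaction ξ = 0.587 × 765 / 2 = 224.53 mol/h
Reaction term: ξ·ΔH°_rxn = 224.53 × -45.6 = -10238 kJ/h
Sensible, feed 96.6→25 °C: -7011.1 kJ/h
Outlet flows (mol/h): A 315.95, B 224.53, H₂O 224.53
Sensible, products 25→259 °C: 28220 kJ/h
Q = ΔH = 10970 kJ/h = 3.0473 kW
Heat supplied = 3.0473 kJ/s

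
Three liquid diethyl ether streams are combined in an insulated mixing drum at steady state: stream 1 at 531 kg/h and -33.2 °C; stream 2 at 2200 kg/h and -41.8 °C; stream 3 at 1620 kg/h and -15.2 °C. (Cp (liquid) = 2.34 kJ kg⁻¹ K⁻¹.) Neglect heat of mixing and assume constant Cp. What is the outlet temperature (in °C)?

T_out = -30.8 °C

No heat crosses the boundary, so H_out = H_in.
T_out = Σ ṁᵢCp,ᵢTᵢ / Σ ṁᵢCp,ᵢ
      = -314060 / 10181 = -30.847 °C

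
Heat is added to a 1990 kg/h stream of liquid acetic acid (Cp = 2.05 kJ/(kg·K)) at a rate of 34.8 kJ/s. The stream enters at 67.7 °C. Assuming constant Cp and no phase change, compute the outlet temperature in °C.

Q = 34.8 kJ/s = 125280 kJ/h
ΔT = Q/(ṁ·Cp) = 125280/(1990×2.05) = 30.71 K
T_out = 67.7 + 30.71 = 98.41 °C

T_out = 98.4 °C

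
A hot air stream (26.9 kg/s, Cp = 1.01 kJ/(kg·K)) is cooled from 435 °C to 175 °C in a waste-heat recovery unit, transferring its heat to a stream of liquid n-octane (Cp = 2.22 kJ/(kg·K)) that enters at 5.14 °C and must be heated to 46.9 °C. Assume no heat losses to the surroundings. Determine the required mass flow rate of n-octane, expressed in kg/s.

Heat released by hot stream: Q = 26.9 × 1.01 × (435 − 175) = 7063.9 kJ/s
Energy balance on cold side (adiabatic exchanger): Q = ṁ_c·Cp_c·(T_c,out − T_c,in)
ṁ_c = 7063.9 / [2.22 × (46.9 − 5.14)] = 76.196 kg/s

ṁ_c = 76.2 kg/s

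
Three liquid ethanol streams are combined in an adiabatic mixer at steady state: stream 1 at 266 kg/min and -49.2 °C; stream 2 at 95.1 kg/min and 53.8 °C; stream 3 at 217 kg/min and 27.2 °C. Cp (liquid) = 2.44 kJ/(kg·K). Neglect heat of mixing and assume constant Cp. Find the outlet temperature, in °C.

T_out = -3.58 °C

Energy balance with Q = 0: Σ ṁᵢCp,ᵢ(T_out − Tᵢ) = 0
T_out = Σ ṁᵢCp,ᵢTᵢ / Σ ṁᵢCp,ᵢ
      = -5046.9 / 1410.6 = -3.578 °C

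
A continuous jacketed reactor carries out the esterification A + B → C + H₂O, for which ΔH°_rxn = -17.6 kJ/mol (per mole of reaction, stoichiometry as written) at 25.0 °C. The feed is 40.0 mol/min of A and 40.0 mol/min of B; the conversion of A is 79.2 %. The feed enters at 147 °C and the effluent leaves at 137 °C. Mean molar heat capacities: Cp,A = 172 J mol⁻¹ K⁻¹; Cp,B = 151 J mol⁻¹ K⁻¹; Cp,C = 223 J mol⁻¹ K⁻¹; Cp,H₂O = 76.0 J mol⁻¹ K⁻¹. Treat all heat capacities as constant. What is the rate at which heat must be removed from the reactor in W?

Q_out = 12900 W

Extent of reaction ξ = 0.792 × 40.0 = 31.68 mol/min
Reaction term: ξ·ΔH°_rxn = 31.68 × -17.6 = -557.57 kJ/min
Sensible, feed 147→25 °C: -1576.2 kJ/min
Outlet flows (mol/min): A 8.32, B 8.32, C 31.68, H₂O 31.68
Sensible, products 25→137 °C: 1361.9 kJ/min
Q = ΔH = -771.92 kJ/min = -12.865 kW
Heat removed = 12865 W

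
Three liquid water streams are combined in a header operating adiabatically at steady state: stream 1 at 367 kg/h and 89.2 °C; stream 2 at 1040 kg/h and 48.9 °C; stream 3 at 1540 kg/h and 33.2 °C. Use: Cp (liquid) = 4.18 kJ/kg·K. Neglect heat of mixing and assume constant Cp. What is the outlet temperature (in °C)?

T_out = 45.7 °C

Adiabatic, steady state ⇒ Σ ṁᵢCp,ᵢ(T_out − Tᵢ) = 0
T_out = Σ ṁᵢCp,ᵢTᵢ / Σ ṁᵢCp,ᵢ
      = 563130 / 12318 = 45.714 °C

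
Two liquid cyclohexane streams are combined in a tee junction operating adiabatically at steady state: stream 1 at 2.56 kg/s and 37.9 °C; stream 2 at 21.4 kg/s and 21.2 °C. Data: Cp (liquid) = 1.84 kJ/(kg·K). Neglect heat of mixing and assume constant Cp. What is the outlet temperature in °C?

T_out = 23.0 °C

Energy balance with Q = 0: Σ ṁᵢCp,ᵢ(T_out − Tᵢ) = 0
Σ ṁᵢCp,ᵢTᵢ = 2.56×1.84×37.9 + 21.4×1.84×21.2 = 1013.3
Σ ṁᵢCp,ᵢ = 2.56×1.84 + 21.4×1.84 = 44.086
T_out = 1013.3 / 44.086 = 22.984 °C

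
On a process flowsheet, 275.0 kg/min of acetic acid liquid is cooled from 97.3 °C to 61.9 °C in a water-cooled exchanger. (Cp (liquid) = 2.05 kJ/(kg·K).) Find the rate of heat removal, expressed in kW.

Q = ṁ·Cp·ΔT = 275.0 × 2.05 × (61.9 − 97.3) = -19957 kJ/min
Converting: 19957 / 60 s = 332.61 kW

Q_c = 333 kW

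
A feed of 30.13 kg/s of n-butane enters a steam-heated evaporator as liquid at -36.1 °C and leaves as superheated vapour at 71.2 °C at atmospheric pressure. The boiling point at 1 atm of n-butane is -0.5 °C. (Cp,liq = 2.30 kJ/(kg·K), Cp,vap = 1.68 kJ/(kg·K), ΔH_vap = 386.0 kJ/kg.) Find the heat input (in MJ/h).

Q = 63800 MJ/h

liquid -36.1→-0.5 °C: 81.88 kJ/kg
vaporisation at -0.5 °C: 386 kJ/kg
vapour -0.5→71.2 °C: 120.46 kJ/kg
Δh = 81.88 + 386 + 120.46 = 588.34 kJ/kg
Q = ṁ·Δh = 30.13 kg/s × 588.34 kJ/kg = 17727 kJ/s
|Q| = 17727 kW = 63816 MJ/h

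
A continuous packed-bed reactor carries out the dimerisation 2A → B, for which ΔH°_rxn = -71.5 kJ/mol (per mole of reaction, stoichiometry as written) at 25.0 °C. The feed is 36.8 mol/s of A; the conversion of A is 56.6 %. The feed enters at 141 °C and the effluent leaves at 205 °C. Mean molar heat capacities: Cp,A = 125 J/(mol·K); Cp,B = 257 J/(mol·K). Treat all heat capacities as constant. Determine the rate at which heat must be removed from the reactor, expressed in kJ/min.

Q_out = 26200 kJ/min

Extent of reaction ξ = 0.566 × 36.8 / 2 = 10.414 mol/s
Reaction term: ξ·ΔH°_rxn = 10.414 × -71.5 = -744.63 kJ/s
Sensible, feed 141→25 °C: -533.6 kJ/s
Outlet flows (mol/s): A 15.971, B 10.414
Sensible, products 25→205 °C: 841.12 kJ/s
Q = ΔH = -437.11 kJ/s = -437.11 kW
Heat removed = 26226 kJ/min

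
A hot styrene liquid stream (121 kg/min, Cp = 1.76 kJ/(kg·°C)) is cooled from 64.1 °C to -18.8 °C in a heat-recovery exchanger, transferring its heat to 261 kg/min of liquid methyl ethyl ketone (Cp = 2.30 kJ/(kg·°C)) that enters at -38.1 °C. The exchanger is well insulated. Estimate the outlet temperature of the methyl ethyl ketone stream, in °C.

Heat released by hot stream: Q = 121 × 1.76 × (64.1 − -18.8) = 17654 kJ/min
Energy balance on cold side (adiabatic exchanger): Q = ṁ_c·Cp_c·(T_c,out − T_c,in)
T_c,out = -38.1 + 17654/(261 × 2.30) = -8.6907 °C

T_c,out = -8.69 °C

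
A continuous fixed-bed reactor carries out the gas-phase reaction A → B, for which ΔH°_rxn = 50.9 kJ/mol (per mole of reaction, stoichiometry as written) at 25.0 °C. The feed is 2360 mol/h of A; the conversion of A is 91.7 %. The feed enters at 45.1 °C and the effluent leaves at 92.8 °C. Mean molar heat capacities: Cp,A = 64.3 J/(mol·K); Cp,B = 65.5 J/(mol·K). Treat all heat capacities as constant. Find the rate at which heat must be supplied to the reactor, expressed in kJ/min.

Q_in = 1960 kJ/min

Extent of reaction ξ = 0.917 × 2360 = 2164.1 mol/h
Reaction term: ξ·ΔH°_rxn = 2164.1 × 50.9 = 110150 kJ/h
Sensible, feed 45.1→25 °C: -3050.1 kJ/h
Outlet flows (mol/h): A 195.88, B 2164.1
Sensible, products 25→92.8 °C: 10465 kJ/h
Q = ΔH = 117570 kJ/h = 32.658 kW
Heat supplied = 1959.5 kJ/min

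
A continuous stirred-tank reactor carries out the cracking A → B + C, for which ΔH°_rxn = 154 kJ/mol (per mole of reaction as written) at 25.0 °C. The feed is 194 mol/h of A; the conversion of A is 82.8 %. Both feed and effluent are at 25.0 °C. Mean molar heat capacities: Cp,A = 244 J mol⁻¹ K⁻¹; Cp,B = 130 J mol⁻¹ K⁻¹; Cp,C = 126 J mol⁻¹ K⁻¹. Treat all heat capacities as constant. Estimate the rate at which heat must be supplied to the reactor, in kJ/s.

Extent of reaction ξ = 0.828 × 194 = 160.63 mol/h
Reaction term: ξ·ΔH°_rxn = 160.63 × 154 = 24737 kJ/h
Q = ΔH = 24737 kJ/h = 6.8715 kW
Heat supplied = 6.8715 kJ/s

Q_in = 6.87 kJ/s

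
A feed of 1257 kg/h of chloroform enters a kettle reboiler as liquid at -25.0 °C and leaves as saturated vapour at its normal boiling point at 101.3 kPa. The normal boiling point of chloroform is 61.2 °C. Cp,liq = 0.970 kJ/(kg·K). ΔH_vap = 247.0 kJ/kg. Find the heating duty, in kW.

Q = 115 kW

liquid -25.0→61.2 °C: 83.614 kJ/kg
vaporisation at 61.2 °C: 247 kJ/kg
Δh = 83.614 + 247 = 330.61 kJ/kg
Q = ṁ·Δh = 1257 kg/h × 330.61 kJ/kg = 415580 kJ/h
|Q| = 115.44 kW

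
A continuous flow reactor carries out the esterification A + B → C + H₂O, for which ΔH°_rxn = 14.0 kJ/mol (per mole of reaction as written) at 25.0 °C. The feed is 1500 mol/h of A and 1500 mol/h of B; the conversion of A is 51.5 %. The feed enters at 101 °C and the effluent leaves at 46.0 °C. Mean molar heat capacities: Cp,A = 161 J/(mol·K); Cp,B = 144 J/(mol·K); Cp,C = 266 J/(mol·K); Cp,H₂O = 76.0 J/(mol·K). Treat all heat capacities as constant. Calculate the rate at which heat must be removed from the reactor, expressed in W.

Extent of reaction ξ = 0.515 × 1500 = 772.5 mol/h
Reaction term: ξ·ΔH°_rxn = 772.5 × 14.0 = 10815 kJ/h
Sensible, feed 101→25 °C: -34770 kJ/h
Outlet flows (mol/h): A 727.5, B 727.5, C 772.5, H₂O 772.5
Sensible, products 25→46.0 °C: 10208 kJ/h
Q = ΔH = -13747 kJ/h = -3.8187 kW
Heat removed = 3818.7 W

Q_out = 3820 W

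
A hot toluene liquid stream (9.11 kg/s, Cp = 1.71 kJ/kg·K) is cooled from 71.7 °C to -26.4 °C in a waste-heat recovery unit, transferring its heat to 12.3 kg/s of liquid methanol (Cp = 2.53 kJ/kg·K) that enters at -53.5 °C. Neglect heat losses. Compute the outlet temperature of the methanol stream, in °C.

T_c,out = -4.39 °C

Heat released by hot stream: Q = 9.11 × 1.71 × (71.7 − -26.4) = 1528.2 kJ/s
Energy balance on cold side (adiabatic exchanger): Q = ṁ_c·Cp_c·(T_c,out − T_c,in)
T_c,out = -53.5 + 1528.2/(12.3 × 2.53) = -4.3914 °C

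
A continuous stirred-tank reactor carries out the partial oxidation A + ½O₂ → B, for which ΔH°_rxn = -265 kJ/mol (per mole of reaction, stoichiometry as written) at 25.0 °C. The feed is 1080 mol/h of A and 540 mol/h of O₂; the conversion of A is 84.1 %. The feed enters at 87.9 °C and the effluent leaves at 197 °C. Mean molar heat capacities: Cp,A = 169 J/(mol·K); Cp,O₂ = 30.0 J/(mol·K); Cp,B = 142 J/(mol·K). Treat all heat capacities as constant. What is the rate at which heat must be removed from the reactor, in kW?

Q_out = 62.7 kW

Extent of reaction ξ = 0.841 × 1080 = 908.28 mol/h
Reaction term: ξ·ΔH°_rxn = 908.28 × -265 = -240690 kJ/h
Sensible, feed 87.9→25 °C: -12499 kJ/h
Outlet flows (mol/h): A 171.72, O₂ 85.86, B 908.28
Sensible, products 25→197 °C: 27618 kJ/h
Q = ΔH = -225580 kJ/h = -62.66 kW
Heat removed = 62.66 kW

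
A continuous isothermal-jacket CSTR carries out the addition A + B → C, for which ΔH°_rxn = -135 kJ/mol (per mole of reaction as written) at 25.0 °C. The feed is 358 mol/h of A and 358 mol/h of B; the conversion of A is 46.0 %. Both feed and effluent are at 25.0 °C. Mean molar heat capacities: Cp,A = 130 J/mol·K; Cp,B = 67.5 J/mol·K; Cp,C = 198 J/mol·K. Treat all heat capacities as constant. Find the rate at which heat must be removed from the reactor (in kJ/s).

Q_out = 6.18 kJ/s

Extent of reaction ξ = 0.460 × 358 = 164.68 mol/h
Reaction term: ξ·ΔH°_rxn = 164.68 × -135 = -22232 kJ/h
Q = ΔH = -22232 kJ/h = -6.1755 kW
Heat removed = 6.1755 kJ/s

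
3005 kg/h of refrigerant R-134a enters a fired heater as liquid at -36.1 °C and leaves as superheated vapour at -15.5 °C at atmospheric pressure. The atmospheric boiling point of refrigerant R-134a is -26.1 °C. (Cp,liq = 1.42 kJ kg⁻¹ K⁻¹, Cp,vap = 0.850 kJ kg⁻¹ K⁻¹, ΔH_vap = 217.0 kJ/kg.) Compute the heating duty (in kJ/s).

Q = 201 kJ/s

liquid -36.1→-26.1 °C: 14.2 kJ/kg
vaporisation at -26.1 °C: 217 kJ/kg
vapour -26.1→-15.5 °C: 9.01 kJ/kg
Δh = 14.2 + 217 + 9.01 = 240.21 kJ/kg
Q = ṁ·Δh = 3005 kg/h × 240.21 kJ/kg = 721830 kJ/h
|Q| = 200.51 kW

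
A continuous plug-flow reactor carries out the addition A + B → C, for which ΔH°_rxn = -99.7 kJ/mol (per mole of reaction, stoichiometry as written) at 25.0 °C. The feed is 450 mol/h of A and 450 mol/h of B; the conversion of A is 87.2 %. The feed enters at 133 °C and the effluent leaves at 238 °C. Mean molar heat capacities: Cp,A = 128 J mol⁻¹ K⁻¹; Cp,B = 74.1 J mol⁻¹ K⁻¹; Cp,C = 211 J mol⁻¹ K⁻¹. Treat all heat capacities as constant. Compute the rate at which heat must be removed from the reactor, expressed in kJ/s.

Q_out = 8.01 kJ/s

Extent of reaction ξ = 0.872 × 450 = 392.4 mol/h
Reaction term: ξ·ΔH°_rxn = 392.4 × -99.7 = -39122 kJ/h
Sensible, feed 133→25 °C: -9822.1 kJ/h
Outlet flows (mol/h): A 57.6, B 57.6, C 392.4
Sensible, products 25→238 °C: 20115 kJ/h
Q = ΔH = -28829 kJ/h = -8.0081 kW
Heat removed = 8.0081 kJ/s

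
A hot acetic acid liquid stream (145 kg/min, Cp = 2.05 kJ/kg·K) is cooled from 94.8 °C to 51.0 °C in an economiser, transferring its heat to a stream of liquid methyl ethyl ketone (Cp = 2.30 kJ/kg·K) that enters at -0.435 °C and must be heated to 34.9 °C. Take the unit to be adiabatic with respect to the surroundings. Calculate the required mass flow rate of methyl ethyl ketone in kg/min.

ṁ_c = 160 kg/min

Heat released by hot stream: Q = 145 × 2.05 × (94.8 − 51.0) = 13020 kJ/min
Energy balance on cold side (adiabatic exchanger): Q = ṁ_c·Cp_c·(T_c,out − T_c,in)
ṁ_c = 13020 / [2.30 × (34.9 − -0.435)] = 160.2 kg/min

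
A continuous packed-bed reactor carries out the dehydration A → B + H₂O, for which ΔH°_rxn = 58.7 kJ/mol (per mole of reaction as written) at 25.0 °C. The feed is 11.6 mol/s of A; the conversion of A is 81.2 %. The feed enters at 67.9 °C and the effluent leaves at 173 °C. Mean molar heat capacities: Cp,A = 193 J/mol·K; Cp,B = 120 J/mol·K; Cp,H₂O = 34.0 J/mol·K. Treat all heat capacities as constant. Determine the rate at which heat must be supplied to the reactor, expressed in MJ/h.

Extent of reaction ξ = 0.812 × 11.6 = 9.4192 mol/s
Reaction term: ξ·ΔH°_rxn = 9.4192 × 58.7 = 552.91 kJ/s
Sensible, feed 67.9→25 °C: -96.045 kJ/s
Outlet flows (mol/s): A 2.1808, B 9.4192, H₂O 9.4192
Sensible, products 25→173 °C: 276.97 kJ/s
Q = ΔH = 733.84 kJ/s = 733.84 kW
Heat supplied = 2641.8 MJ/h

Q_in = 2640 MJ/h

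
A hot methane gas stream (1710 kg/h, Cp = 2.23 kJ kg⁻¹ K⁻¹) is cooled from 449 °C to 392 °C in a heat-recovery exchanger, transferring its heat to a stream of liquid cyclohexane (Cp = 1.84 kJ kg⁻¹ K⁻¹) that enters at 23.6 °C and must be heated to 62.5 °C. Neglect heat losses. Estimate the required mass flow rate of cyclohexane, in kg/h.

ṁ_c = 3040 kg/h

Heat released by hot stream: Q = 1710 × 2.23 × (449 − 392) = 217360 kJ/h
Energy balance on cold side (adiabatic exchanger): Q = ṁ_c·Cp_c·(T_c,out − T_c,in)
ṁ_c = 217360 / [1.84 × (62.5 − 23.6)] = 3036.7 kg/h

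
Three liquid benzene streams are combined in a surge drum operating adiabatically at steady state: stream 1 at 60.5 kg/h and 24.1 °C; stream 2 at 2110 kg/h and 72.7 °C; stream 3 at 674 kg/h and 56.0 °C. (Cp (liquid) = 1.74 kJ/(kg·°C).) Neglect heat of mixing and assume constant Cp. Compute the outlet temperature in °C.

No heat crosses the boundary, so H_out = H_in.
T_out = Σ ṁᵢCp,ᵢTᵢ / Σ ṁᵢCp,ᵢ
      = 335120 / 4949.4 = 67.709 °C

T_out = 67.7 °C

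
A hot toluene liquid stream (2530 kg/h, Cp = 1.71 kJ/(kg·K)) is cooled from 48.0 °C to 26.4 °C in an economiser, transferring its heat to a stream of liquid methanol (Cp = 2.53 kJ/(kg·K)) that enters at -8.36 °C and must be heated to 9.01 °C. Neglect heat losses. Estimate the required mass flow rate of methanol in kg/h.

ṁ_c = 2130 kg/h

Heat released by hot stream: Q = 2530 × 1.71 × (48.0 − 26.4) = 93448 kJ/h
Energy balance on cold side (adiabatic exchanger): Q = ṁ_c·Cp_c·(T_c,out − T_c,in)
ṁ_c = 93448 / [2.53 × (9.01 − -8.36)] = 2126.4 kg/h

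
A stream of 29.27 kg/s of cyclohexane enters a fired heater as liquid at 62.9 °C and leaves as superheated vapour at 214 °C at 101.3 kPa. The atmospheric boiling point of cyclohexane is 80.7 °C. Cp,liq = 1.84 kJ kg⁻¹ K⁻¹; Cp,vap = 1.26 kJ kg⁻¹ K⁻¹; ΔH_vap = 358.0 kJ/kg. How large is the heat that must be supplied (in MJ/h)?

liquid 62.9→80.7 °C: 32.752 kJ/kg
vaporisation at 80.7 °C: 358 kJ/kg
vapour 80.7→214 °C: 167.96 kJ/kg
Δh = 32.752 + 358 + 167.96 = 558.71 kJ/kg
Q = ṁ·Δh = 29.27 kg/s × 558.71 kJ/kg = 16353 kJ/s
|Q| = 16353 kW = 58872 MJ/h

Q = 58900 MJ/h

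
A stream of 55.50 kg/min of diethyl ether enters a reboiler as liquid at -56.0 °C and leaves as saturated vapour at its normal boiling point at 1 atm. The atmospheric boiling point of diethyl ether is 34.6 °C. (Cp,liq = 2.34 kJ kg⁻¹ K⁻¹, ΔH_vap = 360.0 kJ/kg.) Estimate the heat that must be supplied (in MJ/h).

Q = 1900 MJ/h

liquid -56.0→34.6 °C: 212 kJ/kg
vaporisation at 34.6 °C: 360 kJ/kg
Δh = 212 + 360 = 572 kJ/kg
Q = ṁ·Δh = 55.50 kg/min × 572 kJ/kg = 31746 kJ/min
|Q| = 529.1 kW = 1904.8 MJ/h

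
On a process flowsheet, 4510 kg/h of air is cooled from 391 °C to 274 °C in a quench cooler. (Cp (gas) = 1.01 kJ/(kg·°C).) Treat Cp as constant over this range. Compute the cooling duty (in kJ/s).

Q_c = 148 kJ/s

Q = ṁ·Cp·ΔT = 4510 × 1.01 × (274 − 391) = -532950 kJ/h
Converting: 532950 / 3600 s = 148.04 kW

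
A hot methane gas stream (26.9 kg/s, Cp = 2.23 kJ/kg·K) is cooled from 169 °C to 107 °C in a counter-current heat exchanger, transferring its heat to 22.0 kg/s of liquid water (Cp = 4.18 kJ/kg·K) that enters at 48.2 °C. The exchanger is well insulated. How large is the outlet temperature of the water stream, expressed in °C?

Heat released by hot stream: Q = 26.9 × 2.23 × (169 − 107) = 3719.2 kJ/s
Energy balance on cold side (adiabatic exchanger): Q = ṁ_c·Cp_c·(T_c,out − T_c,in)
T_c,out = 48.2 + 3719.2/(22.0 × 4.18) = 88.644 °C

T_c,out = 88.6 °C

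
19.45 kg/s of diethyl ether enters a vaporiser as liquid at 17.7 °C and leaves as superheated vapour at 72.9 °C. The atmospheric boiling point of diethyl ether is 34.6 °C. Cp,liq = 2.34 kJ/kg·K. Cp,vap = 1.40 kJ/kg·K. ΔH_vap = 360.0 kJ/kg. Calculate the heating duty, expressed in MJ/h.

liquid 17.7→34.6 °C: 39.546 kJ/kg
vaporisation at 34.6 °C: 360 kJ/kg
vapour 34.6→72.9 °C: 53.62 kJ/kg
Δh = 39.546 + 360 + 53.62 = 453.17 kJ/kg
Q = ṁ·Δh = 19.45 kg/s × 453.17 kJ/kg = 8814.1 kJ/s
|Q| = 8814.1 kW = 31731 MJ/h

Q = 31700 MJ/h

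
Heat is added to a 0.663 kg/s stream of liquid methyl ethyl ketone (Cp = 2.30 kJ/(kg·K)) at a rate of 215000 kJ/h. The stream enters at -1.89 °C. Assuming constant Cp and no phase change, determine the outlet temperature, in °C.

T_out = 37.3 °C

Q = 215000 kJ/h = 59.722 kJ/s
ΔT = Q/(ṁ·Cp) = 59.722/(0.663×2.30) = 39.165 K
T_out = -1.89 + 39.165 = 37.275 °C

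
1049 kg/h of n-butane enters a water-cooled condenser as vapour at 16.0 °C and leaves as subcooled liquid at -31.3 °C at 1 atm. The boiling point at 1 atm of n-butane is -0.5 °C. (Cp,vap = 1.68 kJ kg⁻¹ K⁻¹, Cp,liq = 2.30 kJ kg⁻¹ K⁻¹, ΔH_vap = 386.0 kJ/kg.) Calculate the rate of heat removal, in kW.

Q_c = 141 kW

vapour 16.0→-0.5 °C: -27.72 kJ/kg
condensation at -0.5 °C: -386 kJ/kg
liquid -0.5→-31.3 °C: -70.84 kJ/kg
Δh = -27.72 + -386 + -70.84 = -484.56 kJ/kg
Q = ṁ·Δh = 1049 kg/h × -484.56 kJ/kg = -508300 kJ/h
|Q| = 141.2 kW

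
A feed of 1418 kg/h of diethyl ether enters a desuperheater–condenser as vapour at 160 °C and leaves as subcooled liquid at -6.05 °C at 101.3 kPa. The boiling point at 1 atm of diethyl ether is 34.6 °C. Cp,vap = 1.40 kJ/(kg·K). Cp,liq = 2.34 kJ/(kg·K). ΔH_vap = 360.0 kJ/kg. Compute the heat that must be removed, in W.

Q_c = 248000 W

vapour 160→34.6 °C: -175.56 kJ/kg
condensation at 34.6 °C: -360 kJ/kg
liquid 34.6→-6.05 °C: -95.121 kJ/kg
Δh = -175.56 + -360 + -95.121 = -630.68 kJ/kg
Q = ṁ·Δh = 1418 kg/h × -630.68 kJ/kg = -894310 kJ/h
|Q| = 248.42 kW = 248420 W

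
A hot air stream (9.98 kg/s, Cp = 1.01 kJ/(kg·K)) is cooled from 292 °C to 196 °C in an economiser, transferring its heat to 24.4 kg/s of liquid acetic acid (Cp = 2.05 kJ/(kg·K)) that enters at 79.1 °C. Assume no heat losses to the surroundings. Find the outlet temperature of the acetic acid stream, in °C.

Heat released by hot stream: Q = 9.98 × 1.01 × (292 − 196) = 967.66 kJ/s
Energy balance on cold side (adiabatic exchanger): Q = ṁ_c·Cp_c·(T_c,out − T_c,in)
T_c,out = 79.1 + 967.66/(24.4 × 2.05) = 98.445 °C

T_c,out = 98.4 °C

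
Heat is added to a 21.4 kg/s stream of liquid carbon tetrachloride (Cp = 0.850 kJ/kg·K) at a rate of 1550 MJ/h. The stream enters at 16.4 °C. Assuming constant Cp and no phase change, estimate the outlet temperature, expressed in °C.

T_out = 40.1 °C

Q = 1550 MJ/h = 430.56 kJ/s
ΔT = Q/(ṁ·Cp) = 430.56/(21.4×0.850) = 23.67 K
T_out = 16.4 + 23.67 = 40.07 °C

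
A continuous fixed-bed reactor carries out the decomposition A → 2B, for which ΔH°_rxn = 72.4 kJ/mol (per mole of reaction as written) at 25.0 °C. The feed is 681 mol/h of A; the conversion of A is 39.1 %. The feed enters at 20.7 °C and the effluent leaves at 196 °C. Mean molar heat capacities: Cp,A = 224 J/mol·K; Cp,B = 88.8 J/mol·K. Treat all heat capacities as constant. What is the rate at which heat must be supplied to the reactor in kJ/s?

Extent of reaction ξ = 0.391 × 681 = 266.27 mol/h
Reaction term: ξ·ΔH°_rxn = 266.27 × 72.4 = 19278 kJ/h
Sensible, feed 20.7→25 °C: 655.94 kJ/h
Outlet flows (mol/h): A 414.73, B 532.54
Sensible, products 25→196 °C: 23972 kJ/h
Q = ΔH = 43906 kJ/h = 12.196 kW
Heat supplied = 12.196 kJ/s

Q_in = 12.2 kJ/s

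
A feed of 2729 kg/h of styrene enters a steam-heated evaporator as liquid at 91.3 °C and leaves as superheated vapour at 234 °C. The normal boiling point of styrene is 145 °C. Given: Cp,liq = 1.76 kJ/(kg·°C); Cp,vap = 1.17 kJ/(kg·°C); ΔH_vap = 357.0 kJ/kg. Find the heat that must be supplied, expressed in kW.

Q = 421 kW

liquid 91.3→145 °C: 94.512 kJ/kg
vaporisation at 145 °C: 357 kJ/kg
vapour 145→234 °C: 104.13 kJ/kg
Δh = 94.512 + 357 + 104.13 = 555.64 kJ/kg
Q = ṁ·Δh = 2729 kg/h × 555.64 kJ/kg = 1.5163e+06 kJ/h
|Q| = 421.21 kW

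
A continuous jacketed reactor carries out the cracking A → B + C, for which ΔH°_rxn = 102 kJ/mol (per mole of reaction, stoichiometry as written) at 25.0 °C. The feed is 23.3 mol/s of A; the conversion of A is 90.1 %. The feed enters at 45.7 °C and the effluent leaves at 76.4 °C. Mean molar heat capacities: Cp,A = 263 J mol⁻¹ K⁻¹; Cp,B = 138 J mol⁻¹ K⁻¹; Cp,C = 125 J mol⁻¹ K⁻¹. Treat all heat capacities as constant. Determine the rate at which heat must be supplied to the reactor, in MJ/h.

Q_in = 8390 MJ/h

Extent of reaction ξ = 0.901 × 23.3 = 20.993 mol/s
Reaction term: ξ·ΔH°_rxn = 20.993 × 102 = 2141.3 kJ/s
Sensible, feed 45.7→25 °C: -126.85 kJ/s
Outlet flows (mol/s): A 2.3067, B 20.993, C 20.993
Sensible, products 25→76.4 °C: 314.97 kJ/s
Q = ΔH = 2329.4 kJ/s = 2329.4 kW
Heat supplied = 8386 MJ/h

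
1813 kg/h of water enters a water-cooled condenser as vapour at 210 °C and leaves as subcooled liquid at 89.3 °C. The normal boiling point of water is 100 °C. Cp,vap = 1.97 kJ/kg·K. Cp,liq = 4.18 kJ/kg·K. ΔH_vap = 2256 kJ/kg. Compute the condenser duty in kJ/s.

vapour 210→100 °C: -216.7 kJ/kg
condensation at 100 °C: -2256 kJ/kg
liquid 100→89.3 °C: -44.726 kJ/kg
Δh = -216.7 + -2256 + -44.726 = -2517.4 kJ/kg
Q = ṁ·Δh = 1813 kg/h × -2517.4 kJ/kg = -4.5641e+06 kJ/h
|Q| = 1267.8 kW

Q_c = 1270 kJ/s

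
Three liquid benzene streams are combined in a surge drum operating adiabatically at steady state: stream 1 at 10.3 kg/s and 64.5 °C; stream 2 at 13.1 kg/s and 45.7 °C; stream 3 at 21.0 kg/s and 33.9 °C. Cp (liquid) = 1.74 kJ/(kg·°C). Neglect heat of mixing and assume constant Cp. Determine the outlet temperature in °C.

Energy balance with Q = 0: Σ ṁᵢCp,ᵢ(T_out − Tᵢ) = 0
T_out = Σ ṁᵢCp,ᵢTᵢ / Σ ṁᵢCp,ᵢ
      = 3436.4 / 77.256 = 44.48 °C

T_out = 44.5 °C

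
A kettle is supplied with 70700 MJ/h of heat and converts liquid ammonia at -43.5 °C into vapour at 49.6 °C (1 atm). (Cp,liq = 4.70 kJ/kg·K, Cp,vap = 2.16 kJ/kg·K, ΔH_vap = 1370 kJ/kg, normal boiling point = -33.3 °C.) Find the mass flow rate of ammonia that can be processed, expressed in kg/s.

Δh = 4.70×(-33.3−-43.5) + 1370 + 2.16×(49.6−-33.3) = 1597 kJ/kg
Q = 70700 MJ/h = 19639 kJ/s = 19639 kJ/s
ṁ = Q/Δh = 19639 / 1597 = 12.297 kg/s

ṁ = 12.3 kg/s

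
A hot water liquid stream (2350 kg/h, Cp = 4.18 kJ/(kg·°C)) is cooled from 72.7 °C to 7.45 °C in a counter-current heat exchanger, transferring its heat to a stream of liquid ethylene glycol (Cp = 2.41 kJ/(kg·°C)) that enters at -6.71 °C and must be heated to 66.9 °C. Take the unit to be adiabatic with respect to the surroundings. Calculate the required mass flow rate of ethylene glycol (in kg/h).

ṁ_c = 3610 kg/h

Heat released by hot stream: Q = 2350 × 4.18 × (72.7 − 7.45) = 640950 kJ/h
Energy balance on cold side (adiabatic exchanger): Q = ṁ_c·Cp_c·(T_c,out − T_c,in)
ṁ_c = 640950 / [2.41 × (66.9 − -6.71)] = 3613 kg/h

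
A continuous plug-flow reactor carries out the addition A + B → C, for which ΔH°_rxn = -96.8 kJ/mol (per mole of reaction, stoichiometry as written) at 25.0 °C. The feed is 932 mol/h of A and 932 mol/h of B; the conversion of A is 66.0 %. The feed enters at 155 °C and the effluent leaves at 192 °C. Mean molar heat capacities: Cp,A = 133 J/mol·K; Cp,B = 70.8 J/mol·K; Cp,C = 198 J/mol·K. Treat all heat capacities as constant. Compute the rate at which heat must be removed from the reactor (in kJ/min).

Q_out = 885 kJ/min

Extent of reaction ξ = 0.660 × 932 = 615.12 mol/h
Reaction term: ξ·ΔH°_rxn = 615.12 × -96.8 = -59544 kJ/h
Sensible, feed 155→25 °C: -24692 kJ/h
Outlet flows (mol/h): A 316.88, B 316.88, C 615.12
Sensible, products 25→192 °C: 31124 kJ/h
Q = ΔH = -53112 kJ/h = -14.753 kW
Heat removed = 885.19 kJ/min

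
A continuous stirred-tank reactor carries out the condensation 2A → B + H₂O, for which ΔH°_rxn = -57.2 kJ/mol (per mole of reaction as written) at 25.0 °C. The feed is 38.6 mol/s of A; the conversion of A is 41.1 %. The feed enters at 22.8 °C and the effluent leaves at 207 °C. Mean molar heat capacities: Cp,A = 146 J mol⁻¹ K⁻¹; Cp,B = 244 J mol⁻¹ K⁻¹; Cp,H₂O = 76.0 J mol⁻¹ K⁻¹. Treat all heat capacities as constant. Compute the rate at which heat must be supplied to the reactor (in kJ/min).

Q_in = 37500 kJ/min

Extent of reaction ξ = 0.411 × 38.6 / 2 = 7.9323 mol/s
Reaction term: ξ·ΔH°_rxn = 7.9323 × -57.2 = -453.73 kJ/s
Sensible, feed 22.8→25 °C: 12.398 kJ/s
Outlet flows (mol/s): A 22.735, B 7.9323, H₂O 7.9323
Sensible, products 25→207 °C: 1066.1 kJ/s
Q = ΔH = 624.77 kJ/s = 624.77 kW
Heat supplied = 37486 kJ/min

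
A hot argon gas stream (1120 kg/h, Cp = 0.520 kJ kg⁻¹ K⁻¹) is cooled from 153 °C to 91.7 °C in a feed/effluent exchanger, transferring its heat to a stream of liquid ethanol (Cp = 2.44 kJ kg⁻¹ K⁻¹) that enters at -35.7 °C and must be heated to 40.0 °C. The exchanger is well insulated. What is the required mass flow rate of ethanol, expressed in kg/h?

ṁ_c = 193 kg/h

Heat released by hot stream: Q = 1120 × 0.520 × (153 − 91.7) = 35701 kJ/h
Energy balance on cold side (adiabatic exchanger): Q = ṁ_c·Cp_c·(T_c,out − T_c,in)
ṁ_c = 35701 / [2.44 × (40.0 − -35.7)] = 193.28 kg/h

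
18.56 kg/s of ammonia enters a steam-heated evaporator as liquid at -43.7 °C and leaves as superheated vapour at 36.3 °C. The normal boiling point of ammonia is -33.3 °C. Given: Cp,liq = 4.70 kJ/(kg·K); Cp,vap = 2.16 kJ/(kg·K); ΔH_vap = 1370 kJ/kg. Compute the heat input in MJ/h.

Q = 105000 MJ/h

liquid -43.7→-33.3 °C: 48.88 kJ/kg
vaporisation at -33.3 °C: 1370 kJ/kg
vapour -33.3→36.3 °C: 150.34 kJ/kg
Δh = 48.88 + 1370 + 150.34 = 1569.2 kJ/kg
Q = ṁ·Δh = 18.56 kg/s × 1569.2 kJ/kg = 29125 kJ/s
|Q| = 29125 kW = 104850 MJ/h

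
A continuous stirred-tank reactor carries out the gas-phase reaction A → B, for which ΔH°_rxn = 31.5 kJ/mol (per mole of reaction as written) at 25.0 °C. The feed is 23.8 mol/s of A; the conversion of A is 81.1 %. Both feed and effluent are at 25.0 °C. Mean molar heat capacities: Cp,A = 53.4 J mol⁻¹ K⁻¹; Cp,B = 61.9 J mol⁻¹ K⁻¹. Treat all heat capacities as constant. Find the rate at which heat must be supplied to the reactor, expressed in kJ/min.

Extent of reaction ξ = 0.811 × 23.8 = 19.302 mol/s
Reaction term: ξ·ΔH°_rxn = 19.302 × 31.5 = 608.01 kJ/s
Q = ΔH = 608.01 kJ/s = 608.01 kW
Heat supplied = 36480 kJ/min

Q_in = 36500 kJ/min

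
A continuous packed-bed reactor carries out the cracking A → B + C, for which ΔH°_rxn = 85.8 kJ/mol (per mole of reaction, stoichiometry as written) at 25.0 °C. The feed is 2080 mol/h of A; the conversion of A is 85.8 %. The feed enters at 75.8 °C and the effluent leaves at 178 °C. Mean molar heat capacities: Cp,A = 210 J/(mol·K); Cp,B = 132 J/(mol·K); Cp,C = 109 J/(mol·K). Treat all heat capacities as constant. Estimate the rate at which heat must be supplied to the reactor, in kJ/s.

Q_in = 57.3 kJ/s

Extent of reaction ξ = 0.858 × 2080 = 1784.6 mol/h
Reaction term: ξ·ΔH°_rxn = 1784.6 × 85.8 = 153120 kJ/h
Sensible, feed 75.8→25 °C: -22189 kJ/h
Outlet flows (mol/h): A 295.36, B 1784.6, C 1784.6
Sensible, products 25→178 °C: 75295 kJ/h
Q = ΔH = 206230 kJ/h = 57.285 kW
Heat supplied = 57.285 kJ/s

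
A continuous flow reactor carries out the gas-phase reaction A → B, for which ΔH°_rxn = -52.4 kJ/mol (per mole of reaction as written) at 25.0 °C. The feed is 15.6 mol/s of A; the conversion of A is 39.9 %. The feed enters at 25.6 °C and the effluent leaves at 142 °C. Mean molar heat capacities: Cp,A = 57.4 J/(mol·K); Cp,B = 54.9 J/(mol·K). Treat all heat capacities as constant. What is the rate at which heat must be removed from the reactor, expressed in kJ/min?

Extent of reaction ξ = 0.399 × 15.6 = 6.2244 mol/s
Reaction term: ξ·ΔH°_rxn = 6.2244 × -52.4 = -326.16 kJ/s
Sensible, feed 25.6→25 °C: -0.53726 kJ/s
Outlet flows (mol/s): A 9.3756, B 6.2244
Sensible, products 25→142 °C: 102.95 kJ/s
Q = ΔH = -223.75 kJ/s = -223.75 kW
Heat removed = 13425 kJ/min

Q_out = 13400 kJ/min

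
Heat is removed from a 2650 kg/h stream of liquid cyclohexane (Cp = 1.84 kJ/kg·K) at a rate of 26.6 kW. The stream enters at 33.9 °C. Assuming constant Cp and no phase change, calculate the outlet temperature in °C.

Q = 26.6 kW = 95760 kJ/h
ΔT = Q/(ṁ·Cp) = 95760/(2650×1.84) = 19.639 K
T_out = 33.9 − 19.639 = 14.261 °C

T_out = 14.3 °C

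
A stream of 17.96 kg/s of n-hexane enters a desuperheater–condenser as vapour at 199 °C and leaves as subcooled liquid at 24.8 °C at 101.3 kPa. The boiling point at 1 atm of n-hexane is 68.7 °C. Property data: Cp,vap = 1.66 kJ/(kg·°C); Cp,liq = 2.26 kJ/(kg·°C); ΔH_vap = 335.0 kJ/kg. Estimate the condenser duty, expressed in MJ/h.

vapour 199→68.7 °C: -216.3 kJ/kg
condensation at 68.7 °C: -335 kJ/kg
liquid 68.7→24.8 °C: -99.214 kJ/kg
Δh = -216.3 + -335 + -99.214 = -650.51 kJ/kg
Q = ṁ·Δh = 17.96 kg/s × -650.51 kJ/kg = -11683 kJ/s
|Q| = 11683 kW = 42060 MJ/h

Q_c = 42100 MJ/h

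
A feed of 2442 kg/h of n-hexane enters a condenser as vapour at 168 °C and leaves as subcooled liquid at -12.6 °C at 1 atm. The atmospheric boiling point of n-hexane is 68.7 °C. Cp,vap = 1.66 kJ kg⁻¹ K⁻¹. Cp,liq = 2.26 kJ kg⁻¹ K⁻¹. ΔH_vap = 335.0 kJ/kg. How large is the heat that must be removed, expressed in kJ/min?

vapour 168→68.7 °C: -164.84 kJ/kg
condensation at 68.7 °C: -335 kJ/kg
liquid 68.7→-12.6 °C: -183.74 kJ/kg
Δh = -164.84 + -335 + -183.74 = -683.58 kJ/kg
Q = ṁ·Δh = 2442 kg/h × -683.58 kJ/kg = -1.6693e+06 kJ/h
|Q| = 463.69 kW = 27822 kJ/min

Q_c = 27800 kJ/min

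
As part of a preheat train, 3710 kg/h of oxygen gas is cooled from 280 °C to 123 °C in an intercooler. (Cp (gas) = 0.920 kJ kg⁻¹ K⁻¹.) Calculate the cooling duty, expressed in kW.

Q = ṁ·Cp·ΔT = 3710 × 0.920 × (123 − 280) = -535870 kJ/h
Converting: 535870 / 3600 s = 148.85 kW

Q_c = 149 kW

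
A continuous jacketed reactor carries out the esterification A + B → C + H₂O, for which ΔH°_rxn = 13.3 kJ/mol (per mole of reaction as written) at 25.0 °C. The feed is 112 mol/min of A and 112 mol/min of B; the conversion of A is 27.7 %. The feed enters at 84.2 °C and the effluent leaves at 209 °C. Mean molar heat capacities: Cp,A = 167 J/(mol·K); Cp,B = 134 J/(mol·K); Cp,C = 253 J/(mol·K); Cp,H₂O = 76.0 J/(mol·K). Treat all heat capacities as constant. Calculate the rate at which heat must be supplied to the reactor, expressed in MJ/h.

Q_in = 287 MJ/h

Extent of reaction ξ = 0.277 × 112 = 31.024 mol/min
Reaction term: ξ·ΔH°_rxn = 31.024 × 13.3 = 412.62 kJ/min
Sensible, feed 84.2→25 °C: -1995.8 kJ/min
Outlet flows (mol/min): A 80.976, B 80.976, C 31.024, H₂O 31.024
Sensible, products 25→209 °C: 6362.8 kJ/min
Q = ΔH = 4779.7 kJ/min = 79.662 kW
Heat supplied = 286.78 MJ/h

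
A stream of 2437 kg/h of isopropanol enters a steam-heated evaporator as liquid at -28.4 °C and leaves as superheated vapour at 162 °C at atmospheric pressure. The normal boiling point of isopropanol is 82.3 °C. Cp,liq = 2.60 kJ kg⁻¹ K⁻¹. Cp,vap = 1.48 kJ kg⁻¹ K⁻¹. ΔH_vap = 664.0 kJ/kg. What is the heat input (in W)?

liquid -28.4→82.3 °C: 287.82 kJ/kg
vaporisation at 82.3 °C: 664 kJ/kg
vapour 82.3→162 °C: 117.96 kJ/kg
Δh = 287.82 + 664 + 117.96 = 1069.8 kJ/kg
Q = ṁ·Δh = 2437 kg/h × 1069.8 kJ/kg = 2.607e+06 kJ/h
|Q| = 724.18 kW = 724180 W

Q = 724000 W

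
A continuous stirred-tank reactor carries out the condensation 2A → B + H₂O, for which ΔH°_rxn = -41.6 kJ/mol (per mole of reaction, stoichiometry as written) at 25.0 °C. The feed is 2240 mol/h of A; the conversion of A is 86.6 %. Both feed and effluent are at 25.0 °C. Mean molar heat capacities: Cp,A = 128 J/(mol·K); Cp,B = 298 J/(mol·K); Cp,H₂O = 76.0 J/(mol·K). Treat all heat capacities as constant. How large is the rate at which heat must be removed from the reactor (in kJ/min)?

Q_out = 672 kJ/min

Extent of reaction ξ = 0.866 × 2240 / 2 = 969.92 mol/h
Reaction term: ξ·ΔH°_rxn = 969.92 × -41.6 = -40349 kJ/h
Q = ΔH = -40349 kJ/h = -11.208 kW
Heat removed = 672.48 kJ/min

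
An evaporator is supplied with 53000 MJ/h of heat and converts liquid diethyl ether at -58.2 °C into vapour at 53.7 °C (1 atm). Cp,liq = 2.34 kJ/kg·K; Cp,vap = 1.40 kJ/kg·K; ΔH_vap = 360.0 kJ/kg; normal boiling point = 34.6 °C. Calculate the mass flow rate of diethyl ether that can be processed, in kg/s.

Δh = 2.34×(34.6−-58.2) + 360.0 + 1.40×(53.7−34.6) = 603.89 kJ/kg
Q = 53000 MJ/h = 14722 kJ/s = 14722 kJ/s
ṁ = Q/Δh = 14722 / 603.89 = 24.379 kg/s

ṁ = 24.4 kg/s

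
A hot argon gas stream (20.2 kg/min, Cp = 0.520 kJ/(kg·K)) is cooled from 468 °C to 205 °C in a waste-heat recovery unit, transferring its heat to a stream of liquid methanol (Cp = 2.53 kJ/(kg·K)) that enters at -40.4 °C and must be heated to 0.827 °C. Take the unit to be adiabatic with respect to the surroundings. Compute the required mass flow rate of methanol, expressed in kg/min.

Heat released by hot stream: Q = 20.2 × 0.520 × (468 − 205) = 2762.6 kJ/min
Energy balance on cold side (adiabatic exchanger): Q = ṁ_c·Cp_c·(T_c,out − T_c,in)
ṁ_c = 2762.6 / [2.53 × (0.827 − -40.4)] = 26.486 kg/min

ṁ_c = 26.5 kg/min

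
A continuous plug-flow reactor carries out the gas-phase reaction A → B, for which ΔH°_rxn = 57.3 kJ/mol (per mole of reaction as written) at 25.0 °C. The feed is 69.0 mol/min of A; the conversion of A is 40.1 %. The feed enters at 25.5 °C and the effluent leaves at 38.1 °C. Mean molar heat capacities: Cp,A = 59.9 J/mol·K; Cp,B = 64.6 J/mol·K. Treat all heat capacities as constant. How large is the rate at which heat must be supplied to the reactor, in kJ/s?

Q_in = 27.3 kJ/s

Extent of reaction ξ = 0.401 × 69.0 = 27.669 mol/min
Reaction term: ξ·ΔH°_rxn = 27.669 × 57.3 = 1585.4 kJ/min
Sensible, feed 25.5→25 °C: -2.0665 kJ/min
Outlet flows (mol/min): A 41.331, B 27.669
Sensible, products 25→38.1 °C: 55.847 kJ/min
Q = ΔH = 1639.2 kJ/min = 27.32 kW
Heat supplied = 27.32 kJ/s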